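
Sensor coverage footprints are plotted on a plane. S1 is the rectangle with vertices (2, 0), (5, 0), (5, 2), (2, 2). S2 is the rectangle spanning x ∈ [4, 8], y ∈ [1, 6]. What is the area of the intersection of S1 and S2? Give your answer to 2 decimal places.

1.00

|S1∩S2|: x∈[4,5], y∈[1,2] → 1·1 = 1.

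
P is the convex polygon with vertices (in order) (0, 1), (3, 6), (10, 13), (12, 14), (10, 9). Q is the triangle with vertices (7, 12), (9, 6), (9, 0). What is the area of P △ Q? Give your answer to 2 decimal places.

|P| = 31, |Q| = 6, |P∩Q| = 1.4784.
|P △ Q| = |P| + |Q| − 2·|P∩Q| = 31 + 6 − 2.9569 = 34.04.

34.04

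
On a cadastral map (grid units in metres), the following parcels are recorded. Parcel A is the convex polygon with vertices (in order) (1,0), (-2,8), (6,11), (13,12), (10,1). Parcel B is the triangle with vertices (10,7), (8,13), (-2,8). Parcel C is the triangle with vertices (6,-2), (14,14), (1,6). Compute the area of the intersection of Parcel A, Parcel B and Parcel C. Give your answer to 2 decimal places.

The intersection is the polygon with vertices (10,7), (3.505,7.541), (8.745,10.766).
By the shoelace formula its area is 11.89.

11.89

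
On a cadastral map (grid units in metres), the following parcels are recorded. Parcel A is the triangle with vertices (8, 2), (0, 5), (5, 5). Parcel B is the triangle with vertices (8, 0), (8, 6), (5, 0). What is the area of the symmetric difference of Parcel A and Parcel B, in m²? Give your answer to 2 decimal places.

15.10

|Parcel A| = 7.5, |Parcel B| = 9, |Parcel A∩Parcel B| = 0.7018.
|Parcel A △ Parcel B| = |Parcel A| + |Parcel B| − 2·|Parcel A∩Parcel B| = 7.5 + 9 − 1.4035 = 15.10.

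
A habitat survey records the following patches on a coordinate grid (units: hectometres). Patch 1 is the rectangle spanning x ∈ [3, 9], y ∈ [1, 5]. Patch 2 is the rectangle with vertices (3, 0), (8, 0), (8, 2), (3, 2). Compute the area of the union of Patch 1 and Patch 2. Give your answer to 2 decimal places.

29.00

By inclusion–exclusion:
Individual areas: |Patch 1| = 24, |Patch 2| = 10.
|Patch 1∩Patch 2|: x∈[3,8], y∈[1,2] → 5·1 = 5.
|Patch 1 ∪ Patch 2| = 34 − 5 = 29.00.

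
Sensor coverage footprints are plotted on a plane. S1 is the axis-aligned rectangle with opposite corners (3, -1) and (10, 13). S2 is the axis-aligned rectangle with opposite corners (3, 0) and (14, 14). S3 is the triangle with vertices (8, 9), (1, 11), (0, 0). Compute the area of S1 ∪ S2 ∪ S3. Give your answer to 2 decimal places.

182.87

By inclusion–exclusion:
Individual areas: |S1| = 98, |S2| = 154, |S3| = 39.5.
|S1∩S2|: x∈[3,10], y∈[0,13] → 7·13 = 91.
|S1∩S3| = 17.6339.
|S2∩S3| = 17.6339.
|S1∩S2∩S3| = 17.6339.
|S1 ∪ S2 ∪ S3| = 291.5 − 126.2679 + 17.6339 = 182.87.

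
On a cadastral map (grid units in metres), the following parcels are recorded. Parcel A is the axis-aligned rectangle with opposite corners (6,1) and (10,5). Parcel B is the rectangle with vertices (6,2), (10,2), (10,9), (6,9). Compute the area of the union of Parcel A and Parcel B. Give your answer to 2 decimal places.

By inclusion–exclusion:
Individual areas: |Parcel A| = 16, |Parcel B| = 28.
|Parcel A∩Parcel B|: x∈[6,10], y∈[2,5] → 4·3 = 12.
|Parcel A ∪ Parcel B| = 44 − 12 = 32.00.

32.00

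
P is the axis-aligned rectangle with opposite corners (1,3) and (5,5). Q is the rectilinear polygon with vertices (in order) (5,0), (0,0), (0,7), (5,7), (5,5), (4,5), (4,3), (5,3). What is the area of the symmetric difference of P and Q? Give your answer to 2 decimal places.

29.00

|P| = 8, |Q| = 33, |P∩Q| = 6.
|P △ Q| = |P| + |Q| − 2·|P∩Q| = 8 + 33 − 12 = 29.00.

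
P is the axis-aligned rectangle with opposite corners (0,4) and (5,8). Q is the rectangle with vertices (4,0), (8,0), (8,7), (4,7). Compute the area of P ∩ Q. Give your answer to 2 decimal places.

|P∩Q|: x∈[4,5], y∈[4,7] → 1·3 = 3.

3.00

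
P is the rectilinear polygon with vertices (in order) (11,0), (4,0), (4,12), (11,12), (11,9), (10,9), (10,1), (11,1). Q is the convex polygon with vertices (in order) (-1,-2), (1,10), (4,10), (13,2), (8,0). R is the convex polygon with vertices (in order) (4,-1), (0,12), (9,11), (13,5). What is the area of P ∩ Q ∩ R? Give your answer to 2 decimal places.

The intersection is the polygon with vertices (4,10), (10,4.667), (10,3), (5.5,0), (4,0).
By the shoelace formula its area is 37.25.

37.25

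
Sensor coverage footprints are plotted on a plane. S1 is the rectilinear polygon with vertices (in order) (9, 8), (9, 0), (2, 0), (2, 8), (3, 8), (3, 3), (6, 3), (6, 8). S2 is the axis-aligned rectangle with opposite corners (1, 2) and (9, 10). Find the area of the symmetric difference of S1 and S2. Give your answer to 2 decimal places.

|S1| = 41, |S2| = 64, |S1∩S2| = 27.
|S1 △ S2| = |S1| + |S2| − 2·|S1∩S2| = 41 + 64 − 54 = 51.00.

51.00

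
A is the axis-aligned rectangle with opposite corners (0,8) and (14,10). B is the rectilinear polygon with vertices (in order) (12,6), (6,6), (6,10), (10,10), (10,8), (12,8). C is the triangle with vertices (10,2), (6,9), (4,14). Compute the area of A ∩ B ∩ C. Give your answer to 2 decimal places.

The intersection is the polygon with vertices (6.571,8), (6,9), (6,10), (7,8).
By the shoelace formula its area is 0.71.

0.71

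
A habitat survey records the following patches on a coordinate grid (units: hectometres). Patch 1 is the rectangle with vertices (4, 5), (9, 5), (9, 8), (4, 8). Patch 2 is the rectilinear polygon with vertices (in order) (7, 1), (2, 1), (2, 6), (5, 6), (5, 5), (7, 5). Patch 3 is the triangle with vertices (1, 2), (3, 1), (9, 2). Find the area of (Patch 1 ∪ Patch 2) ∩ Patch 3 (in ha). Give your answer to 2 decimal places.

3.42

The region (Patch 1 ∪ Patch 2) ∩ Patch 3 is the polygon with vertices (7,1.667), (3,1), (2,1.5), (2,2), (7,2).
By the shoelace formula its area is 3.42.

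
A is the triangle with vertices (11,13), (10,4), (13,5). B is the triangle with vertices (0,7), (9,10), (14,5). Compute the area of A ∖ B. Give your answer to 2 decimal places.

|A| = 13, |A∩B| = 5.1496.
|A ∖ B| = |A| − |A∩B| = 13 − 5.1496 = 7.85.

7.85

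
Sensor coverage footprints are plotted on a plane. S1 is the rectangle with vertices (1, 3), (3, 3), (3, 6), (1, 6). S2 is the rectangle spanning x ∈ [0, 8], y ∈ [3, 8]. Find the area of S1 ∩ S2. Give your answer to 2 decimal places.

6.00

|S1∩S2|: x∈[1,3], y∈[3,6] → 2·3 = 6.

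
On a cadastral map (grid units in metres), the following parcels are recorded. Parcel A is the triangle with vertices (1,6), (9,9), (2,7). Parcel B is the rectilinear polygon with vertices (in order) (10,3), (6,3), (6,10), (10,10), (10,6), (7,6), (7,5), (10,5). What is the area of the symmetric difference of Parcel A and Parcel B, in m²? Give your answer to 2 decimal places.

|Parcel A| = 2.5, |Parcel B| = 25, |Parcel A∩Parcel B| = 0.4018.
|Parcel A △ Parcel B| = |Parcel A| + |Parcel B| − 2·|Parcel A∩Parcel B| = 2.5 + 25 − 0.8036 = 26.70.

26.70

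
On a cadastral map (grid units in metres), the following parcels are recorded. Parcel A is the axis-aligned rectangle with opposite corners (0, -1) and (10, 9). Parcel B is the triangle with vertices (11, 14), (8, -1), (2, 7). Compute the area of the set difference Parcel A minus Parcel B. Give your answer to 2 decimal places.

|Parcel A| = 100, |Parcel A∩Parcel B| = 43.4286.
|Parcel A ∖ Parcel B| = |Parcel A| − |Parcel A∩Parcel B| = 100 − 43.4286 = 56.57.

56.57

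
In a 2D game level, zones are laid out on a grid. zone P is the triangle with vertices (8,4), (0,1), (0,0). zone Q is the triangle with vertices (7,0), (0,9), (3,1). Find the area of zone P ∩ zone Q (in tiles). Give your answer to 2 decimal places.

1.14

The intersection is the polygon with vertices (4.817,2.807), (5.04,2.52), (2.842,1.421), (2.63,1.986).
By the shoelace formula its area is 1.14.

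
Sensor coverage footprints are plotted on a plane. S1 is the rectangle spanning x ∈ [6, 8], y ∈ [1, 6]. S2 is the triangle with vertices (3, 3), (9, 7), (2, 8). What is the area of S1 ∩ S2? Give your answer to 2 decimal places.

0.75

The intersection is the polygon with vertices (6,6), (7.5,6), (6,5).
By the shoelace formula its area is 0.75.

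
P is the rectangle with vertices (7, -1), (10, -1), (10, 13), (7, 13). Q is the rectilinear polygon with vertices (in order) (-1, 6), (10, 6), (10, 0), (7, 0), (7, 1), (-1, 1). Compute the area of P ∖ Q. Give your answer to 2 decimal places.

24.00

|P| = 42, |P∩Q| = 18.
|P ∖ Q| = |P| − |P∩Q| = 42 − 18 = 24.00.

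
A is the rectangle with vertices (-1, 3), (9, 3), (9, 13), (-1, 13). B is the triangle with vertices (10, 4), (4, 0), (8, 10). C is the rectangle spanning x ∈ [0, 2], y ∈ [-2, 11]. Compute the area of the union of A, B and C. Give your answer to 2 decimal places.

116.78

By inclusion–exclusion:
Individual areas: |A| = 100, |B| = 22, |C| = 26.
|A∩B| = 15.2167.
|A∩C|: x∈[0,2], y∈[3,11] → 2·8 = 16.
|B∩C| = 0.
|A∩B∩C| = 0.
|A ∪ B ∪ C| = 148 − 31.2167 + 0 = 116.78.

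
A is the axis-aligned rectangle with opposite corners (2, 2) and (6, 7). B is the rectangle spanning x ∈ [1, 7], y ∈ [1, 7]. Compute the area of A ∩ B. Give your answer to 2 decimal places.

|A∩B|: x∈[2,6], y∈[2,7] → 4·5 = 20.

20.00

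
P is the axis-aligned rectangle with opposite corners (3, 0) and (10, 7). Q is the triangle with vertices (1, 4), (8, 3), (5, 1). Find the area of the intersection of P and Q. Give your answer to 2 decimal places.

7.29

The intersection is the polygon with vertices (3,3.714), (8,3), (5,1), (3,2.5).
By the shoelace formula its area is 7.29.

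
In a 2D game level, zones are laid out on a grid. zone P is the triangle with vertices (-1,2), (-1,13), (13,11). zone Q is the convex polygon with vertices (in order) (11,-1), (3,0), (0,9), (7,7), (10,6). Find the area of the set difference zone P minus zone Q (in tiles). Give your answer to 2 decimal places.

|zone P| = 77, |zone P∩zone Q| = 16.2141.
|zone P ∖ zone Q| = |zone P| − |zone P∩zone Q| = 77 − 16.2141 = 60.79.

60.79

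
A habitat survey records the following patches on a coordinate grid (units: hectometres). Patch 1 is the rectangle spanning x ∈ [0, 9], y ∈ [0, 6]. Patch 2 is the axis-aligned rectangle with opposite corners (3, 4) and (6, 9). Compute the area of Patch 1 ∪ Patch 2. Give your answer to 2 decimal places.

By inclusion–exclusion:
Individual areas: |Patch 1| = 54, |Patch 2| = 15.
|Patch 1∩Patch 2|: x∈[3,6], y∈[4,6] → 3·2 = 6.
|Patch 1 ∪ Patch 2| = 69 − 6 = 63.00.

63.00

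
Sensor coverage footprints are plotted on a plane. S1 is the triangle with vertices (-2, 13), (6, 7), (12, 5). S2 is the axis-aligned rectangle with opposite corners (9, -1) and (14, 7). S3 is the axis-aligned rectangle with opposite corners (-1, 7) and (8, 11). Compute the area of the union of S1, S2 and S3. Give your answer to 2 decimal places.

By inclusion–exclusion:
Individual areas: |S1| = 10, |S2| = 40, |S3| = 36.
|S1∩S2| = 1.0714.
|S1∩S3| = 6.5952.
|S2∩S3| = 0 (no overlap).
|S1∩S2∩S3| = 0.
|S1 ∪ S2 ∪ S3| = 86 − 7.6667 + 0 = 78.33.

78.33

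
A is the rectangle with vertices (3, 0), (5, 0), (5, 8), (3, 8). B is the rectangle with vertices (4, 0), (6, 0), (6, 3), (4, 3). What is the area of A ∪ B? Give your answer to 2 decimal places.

By inclusion–exclusion:
Individual areas: |A| = 16, |B| = 6.
|A∩B|: x∈[4,5], y∈[0,3] → 1·3 = 3.
|A ∪ B| = 22 − 3 = 19.00.

19.00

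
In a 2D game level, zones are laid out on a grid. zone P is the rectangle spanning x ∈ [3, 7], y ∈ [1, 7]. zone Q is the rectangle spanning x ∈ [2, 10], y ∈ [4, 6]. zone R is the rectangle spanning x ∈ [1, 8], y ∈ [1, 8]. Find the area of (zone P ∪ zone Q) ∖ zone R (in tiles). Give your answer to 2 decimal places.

4.00

|zone P ∪ zone Q| = 32.
|(zone P ∪ zone Q) ∩ zone R| = 28.
|(zone P ∪ zone Q) ∖ zone R| = 32 − 28 = 4.00.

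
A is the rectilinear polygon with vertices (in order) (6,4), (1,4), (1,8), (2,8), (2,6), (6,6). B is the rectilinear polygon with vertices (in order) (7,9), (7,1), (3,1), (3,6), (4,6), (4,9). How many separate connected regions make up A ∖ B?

1

A ∖ B is a single connected region.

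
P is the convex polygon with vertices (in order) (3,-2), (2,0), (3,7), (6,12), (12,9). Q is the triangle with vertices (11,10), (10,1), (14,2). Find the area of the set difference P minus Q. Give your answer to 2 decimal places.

|P| = 64.5, |P∩Q| = 0.8815.
|P ∖ Q| = |P| − |P∩Q| = 64.5 − 0.8815 = 63.62.

63.62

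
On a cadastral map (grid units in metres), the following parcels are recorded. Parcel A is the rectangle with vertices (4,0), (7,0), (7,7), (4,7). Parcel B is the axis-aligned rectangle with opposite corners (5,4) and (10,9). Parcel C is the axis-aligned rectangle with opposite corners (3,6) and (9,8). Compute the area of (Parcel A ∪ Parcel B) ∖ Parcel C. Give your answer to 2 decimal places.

31.00

|Parcel A ∪ Parcel B| = 40.
|(Parcel A ∪ Parcel B) ∩ Parcel C| = 9.
|(Parcel A ∪ Parcel B) ∖ Parcel C| = 40 − 9 = 31.00.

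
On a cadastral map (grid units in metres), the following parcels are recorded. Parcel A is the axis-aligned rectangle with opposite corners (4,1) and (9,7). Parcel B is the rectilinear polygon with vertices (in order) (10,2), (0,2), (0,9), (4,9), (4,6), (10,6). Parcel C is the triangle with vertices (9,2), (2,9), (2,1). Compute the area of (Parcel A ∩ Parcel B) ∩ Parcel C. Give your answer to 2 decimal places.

12.00

|Parcel A ∩ Parcel B| = 20.
|(Parcel A ∩ Parcel B) ∩ Parcel C| = 12.00.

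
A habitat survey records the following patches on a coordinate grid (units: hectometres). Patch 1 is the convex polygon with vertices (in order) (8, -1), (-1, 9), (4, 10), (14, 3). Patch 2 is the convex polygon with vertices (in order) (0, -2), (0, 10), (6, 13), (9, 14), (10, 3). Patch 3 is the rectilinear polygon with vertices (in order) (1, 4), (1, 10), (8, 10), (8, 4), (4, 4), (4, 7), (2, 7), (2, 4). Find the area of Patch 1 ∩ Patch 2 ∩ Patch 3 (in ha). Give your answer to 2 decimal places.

27.28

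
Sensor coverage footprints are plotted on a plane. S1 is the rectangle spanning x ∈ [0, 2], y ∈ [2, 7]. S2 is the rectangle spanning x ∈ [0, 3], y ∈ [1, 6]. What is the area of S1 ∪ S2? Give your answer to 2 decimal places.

By inclusion–exclusion:
Individual areas: |S1| = 10, |S2| = 15.
|S1∩S2|: x∈[0,2], y∈[2,6] → 2·4 = 8.
|S1 ∪ S2| = 25 − 8 = 17.00.

17.00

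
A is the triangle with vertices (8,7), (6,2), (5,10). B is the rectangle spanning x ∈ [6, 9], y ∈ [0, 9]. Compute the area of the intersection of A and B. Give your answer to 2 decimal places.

The intersection is the polygon with vertices (6,2), (6,9), (8,7).
By the shoelace formula its area is 7.00.

7.00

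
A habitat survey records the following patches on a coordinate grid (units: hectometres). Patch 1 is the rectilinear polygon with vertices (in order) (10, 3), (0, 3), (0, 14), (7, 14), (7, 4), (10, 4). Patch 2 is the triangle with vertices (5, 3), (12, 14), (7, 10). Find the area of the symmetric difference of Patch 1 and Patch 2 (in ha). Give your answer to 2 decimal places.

85.79

|Patch 1| = 80, |Patch 2| = 13.5, |Patch 1∩Patch 2| = 3.8571.
|Patch 1 △ Patch 2| = |Patch 1| + |Patch 2| − 2·|Patch 1∩Patch 2| = 80 + 13.5 − 7.7143 = 85.79.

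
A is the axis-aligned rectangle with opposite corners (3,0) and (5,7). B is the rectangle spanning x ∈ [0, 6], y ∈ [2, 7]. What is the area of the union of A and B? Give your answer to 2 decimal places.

By inclusion–exclusion:
Individual areas: |A| = 14, |B| = 30.
|A∩B|: x∈[3,5], y∈[2,7] → 2·5 = 10.
|A ∪ B| = 44 − 10 = 34.00.

34.00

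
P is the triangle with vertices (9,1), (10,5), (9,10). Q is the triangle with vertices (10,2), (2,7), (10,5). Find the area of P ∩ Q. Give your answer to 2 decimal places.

1.84

The intersection is the polygon with vertices (9.351,2.405), (9,2.625), (9,5.25), (10,5).
By the shoelace formula its area is 1.84.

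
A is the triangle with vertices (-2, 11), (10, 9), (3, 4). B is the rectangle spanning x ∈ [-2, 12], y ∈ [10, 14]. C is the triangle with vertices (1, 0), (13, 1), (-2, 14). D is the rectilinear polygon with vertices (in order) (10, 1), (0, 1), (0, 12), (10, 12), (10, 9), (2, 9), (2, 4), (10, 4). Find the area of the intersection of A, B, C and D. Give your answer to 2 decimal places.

1.14

The intersection is the polygon with vertices (2.286,10.286), (2.615,10), (0,10), (0,10.667).
By the shoelace formula its area is 1.14.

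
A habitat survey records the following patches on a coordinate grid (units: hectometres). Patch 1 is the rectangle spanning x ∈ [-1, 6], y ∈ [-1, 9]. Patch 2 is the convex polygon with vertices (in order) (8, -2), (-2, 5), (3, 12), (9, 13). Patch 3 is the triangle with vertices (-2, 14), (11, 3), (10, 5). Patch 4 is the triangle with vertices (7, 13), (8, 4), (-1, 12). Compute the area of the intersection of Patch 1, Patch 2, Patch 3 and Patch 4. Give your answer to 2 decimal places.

The intersection is the polygon with vertices (3.909,9), (4.667,9), (6,8), (6,7.231).
By the shoelace formula its area is 1.18.

1.18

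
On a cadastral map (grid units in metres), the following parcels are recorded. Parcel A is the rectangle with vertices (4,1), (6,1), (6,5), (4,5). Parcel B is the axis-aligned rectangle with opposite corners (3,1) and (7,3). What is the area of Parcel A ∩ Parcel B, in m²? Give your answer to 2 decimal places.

4.00

|Parcel A∩Parcel B|: x∈[4,6], y∈[1,3] → 2·2 = 4.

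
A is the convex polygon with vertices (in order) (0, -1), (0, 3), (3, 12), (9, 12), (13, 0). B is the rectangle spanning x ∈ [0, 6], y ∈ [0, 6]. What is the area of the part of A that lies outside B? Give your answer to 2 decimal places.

90.50

|A| = 125, |A∩B| = 34.5.
|A ∖ B| = |A| − |A∩B| = 125 − 34.5 = 90.50.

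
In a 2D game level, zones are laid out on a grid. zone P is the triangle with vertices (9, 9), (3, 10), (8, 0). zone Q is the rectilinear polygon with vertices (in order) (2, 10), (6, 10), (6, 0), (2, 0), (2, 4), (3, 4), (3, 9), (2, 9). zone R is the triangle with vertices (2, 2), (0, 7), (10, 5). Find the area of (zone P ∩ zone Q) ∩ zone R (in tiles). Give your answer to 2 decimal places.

0.90

The region (zone P ∩ zone Q) ∩ zone R is the polygon with vertices (6,4), (5,6), (6,5.8).
By the shoelace formula its area is 0.90.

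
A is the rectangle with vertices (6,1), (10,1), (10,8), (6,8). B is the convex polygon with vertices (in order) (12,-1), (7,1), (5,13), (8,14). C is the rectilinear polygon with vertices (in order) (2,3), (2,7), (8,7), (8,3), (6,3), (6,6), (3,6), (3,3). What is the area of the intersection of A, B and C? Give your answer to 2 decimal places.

6.67

The intersection is the polygon with vertices (6,7), (8,7), (8,3), (6.667,3).
By the shoelace formula its area is 6.67.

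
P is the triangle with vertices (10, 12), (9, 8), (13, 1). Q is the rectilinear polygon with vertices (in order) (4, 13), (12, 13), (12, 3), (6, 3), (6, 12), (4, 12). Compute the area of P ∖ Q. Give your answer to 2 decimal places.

|P| = 11.5, |P∩Q| = 10.5238.
|P ∖ Q| = |P| − |P∩Q| = 11.5 − 10.5238 = 0.98.

0.98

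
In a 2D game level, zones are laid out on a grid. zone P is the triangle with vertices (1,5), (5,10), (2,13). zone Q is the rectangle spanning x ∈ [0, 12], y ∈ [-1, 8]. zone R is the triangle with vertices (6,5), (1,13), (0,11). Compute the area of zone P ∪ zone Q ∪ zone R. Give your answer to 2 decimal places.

122.09

By inclusion–exclusion:
Individual areas: |zone P| = 13.5, |zone Q| = 108, |zone R| = 9.
|zone P∩zone Q| = 3.0375.
|zone P∩zone R| = 3.7281.
|zone Q∩zone R| = 1.6875.
|zone P∩zone Q∩zone R| = 0.0444.
|zone P ∪ zone Q ∪ zone R| = 130.5 − 8.4531 + 0.0444 = 122.09.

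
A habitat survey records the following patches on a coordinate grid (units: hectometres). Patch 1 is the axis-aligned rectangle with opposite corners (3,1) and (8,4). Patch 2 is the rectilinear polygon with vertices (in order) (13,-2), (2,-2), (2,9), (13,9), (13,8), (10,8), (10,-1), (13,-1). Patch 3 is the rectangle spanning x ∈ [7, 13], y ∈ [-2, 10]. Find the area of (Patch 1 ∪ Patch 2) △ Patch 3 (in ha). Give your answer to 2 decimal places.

88.00

|Patch 1 ∪ Patch 2| = 94.
|(Patch 1 ∪ Patch 2) ∩ Patch 3| = 39.
|(Patch 1 ∪ Patch 2) △ Patch 3| = 94 + 72 − 78 = 88.00.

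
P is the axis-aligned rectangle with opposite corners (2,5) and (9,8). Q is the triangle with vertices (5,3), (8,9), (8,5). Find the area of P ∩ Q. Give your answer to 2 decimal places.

3.75

The intersection is the polygon with vertices (8,8), (8,5), (6,5), (7.5,8).
By the shoelace formula its area is 3.75.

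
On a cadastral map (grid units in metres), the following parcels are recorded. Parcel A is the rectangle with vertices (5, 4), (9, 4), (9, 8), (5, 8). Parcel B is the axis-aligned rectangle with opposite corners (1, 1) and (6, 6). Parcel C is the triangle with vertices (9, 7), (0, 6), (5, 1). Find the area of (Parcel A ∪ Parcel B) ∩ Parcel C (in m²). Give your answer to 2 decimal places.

22.36

|Parcel A ∪ Parcel B| = 39.
|(Parcel A ∪ Parcel B) ∩ Parcel C| = 22.36.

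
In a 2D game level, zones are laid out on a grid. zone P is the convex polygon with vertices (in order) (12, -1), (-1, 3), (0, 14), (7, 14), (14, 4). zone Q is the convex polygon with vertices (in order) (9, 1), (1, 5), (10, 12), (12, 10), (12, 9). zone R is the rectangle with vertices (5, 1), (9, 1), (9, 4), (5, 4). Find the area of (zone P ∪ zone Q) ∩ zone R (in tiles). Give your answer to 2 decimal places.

11.96

The region (zone P ∪ zone Q) ∩ zone R is the polygon with vertices (5,1.154), (5,4), (9,4), (9,1), (5.5,1).
By the shoelace formula its area is 11.96.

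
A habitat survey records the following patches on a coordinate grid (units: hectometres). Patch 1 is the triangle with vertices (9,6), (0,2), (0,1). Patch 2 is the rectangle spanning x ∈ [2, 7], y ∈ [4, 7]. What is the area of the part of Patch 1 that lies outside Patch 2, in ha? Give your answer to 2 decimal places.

|Patch 1| = 4.5, |Patch 1∩Patch 2| = 0.6778.
|Patch 1 ∖ Patch 2| = |Patch 1| − |Patch 1∩Patch 2| = 4.5 − 0.6778 = 3.82.

3.82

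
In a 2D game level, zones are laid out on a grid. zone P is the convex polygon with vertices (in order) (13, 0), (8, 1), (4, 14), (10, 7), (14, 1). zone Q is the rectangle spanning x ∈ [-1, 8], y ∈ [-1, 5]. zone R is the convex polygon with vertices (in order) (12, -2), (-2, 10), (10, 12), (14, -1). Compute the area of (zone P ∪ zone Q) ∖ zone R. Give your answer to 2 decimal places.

|zone P ∪ zone Q| = 97.5385.
|(zone P ∪ zone Q) ∩ zone R| = 48.109.
|(zone P ∪ zone Q) ∖ zone R| = 97.5385 − 48.109 = 49.43.

49.43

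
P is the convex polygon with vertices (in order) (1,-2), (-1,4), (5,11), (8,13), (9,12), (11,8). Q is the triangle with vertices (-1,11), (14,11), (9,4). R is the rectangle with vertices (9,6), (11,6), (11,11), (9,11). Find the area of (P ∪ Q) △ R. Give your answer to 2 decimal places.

|P ∪ Q| = 102.3015.
|(P ∪ Q) ∩ R| = 9.7714.
|(P ∪ Q) △ R| = 102.3015 + 10 − 19.5429 = 92.76.

92.76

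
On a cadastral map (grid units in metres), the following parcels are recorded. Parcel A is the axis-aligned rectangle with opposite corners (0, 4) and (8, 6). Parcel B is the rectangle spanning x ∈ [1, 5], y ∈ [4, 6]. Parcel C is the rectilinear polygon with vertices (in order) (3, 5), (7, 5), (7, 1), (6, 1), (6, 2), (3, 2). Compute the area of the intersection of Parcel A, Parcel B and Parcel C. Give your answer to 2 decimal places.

2.00

The intersection is the polygon with vertices (5,4), (3,4), (3,5), (5,5).
By the shoelace formula its area is 2.00.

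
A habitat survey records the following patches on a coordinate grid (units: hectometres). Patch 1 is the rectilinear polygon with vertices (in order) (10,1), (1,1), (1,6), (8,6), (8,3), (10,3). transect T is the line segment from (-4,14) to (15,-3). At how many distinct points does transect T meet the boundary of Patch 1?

The segment meets the boundary at (8,3.263), (8.294,3), (4.941,6), (10,1.474).

4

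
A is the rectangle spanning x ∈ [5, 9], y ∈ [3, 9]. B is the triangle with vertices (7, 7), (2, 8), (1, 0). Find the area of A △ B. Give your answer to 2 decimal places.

|A| = 24, |B| = 20.5, |A∩B| = 2.7333.
|A △ B| = |A| + |B| − 2·|A∩B| = 24 + 20.5 − 5.4667 = 39.03.

39.03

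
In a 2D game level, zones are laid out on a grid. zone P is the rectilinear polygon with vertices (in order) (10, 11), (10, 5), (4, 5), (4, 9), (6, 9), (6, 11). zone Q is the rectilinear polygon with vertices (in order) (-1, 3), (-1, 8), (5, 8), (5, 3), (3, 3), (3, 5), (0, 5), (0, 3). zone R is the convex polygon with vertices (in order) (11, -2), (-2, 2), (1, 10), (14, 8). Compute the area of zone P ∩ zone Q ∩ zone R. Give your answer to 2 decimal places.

The intersection is the polygon with vertices (4,8), (5,8), (5,5), (4,5).
By the shoelace formula its area is 3.00.

3.00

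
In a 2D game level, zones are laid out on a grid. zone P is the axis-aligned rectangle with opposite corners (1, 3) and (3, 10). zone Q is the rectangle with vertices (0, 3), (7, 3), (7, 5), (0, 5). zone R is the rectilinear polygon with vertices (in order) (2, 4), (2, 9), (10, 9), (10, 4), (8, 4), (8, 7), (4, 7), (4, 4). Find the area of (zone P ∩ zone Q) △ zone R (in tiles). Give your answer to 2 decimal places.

30.00

|zone P ∩ zone Q| = 4.
|(zone P ∩ zone Q) ∩ zone R| = 1.
|(zone P ∩ zone Q) △ zone R| = 4 + 28 − 2 = 30.00.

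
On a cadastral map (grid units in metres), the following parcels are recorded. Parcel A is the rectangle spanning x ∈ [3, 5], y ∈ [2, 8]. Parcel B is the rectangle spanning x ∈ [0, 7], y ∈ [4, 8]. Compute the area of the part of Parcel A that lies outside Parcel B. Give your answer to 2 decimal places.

4.00

|Parcel A∩Parcel B|: x∈[3,5], y∈[4,8] → 2·4 = 8.
|Parcel A| = 12.
|Parcel A ∖ Parcel B| = |Parcel A| − |Parcel A∩Parcel B| = 12 − 8 = 4.00.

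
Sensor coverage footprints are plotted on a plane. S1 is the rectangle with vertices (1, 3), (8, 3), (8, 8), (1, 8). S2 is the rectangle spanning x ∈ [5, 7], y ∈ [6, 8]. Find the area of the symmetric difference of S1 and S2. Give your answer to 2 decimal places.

|S1∩S2|: x∈[5,7], y∈[6,8] → 2·2 = 4.
|S1 △ S2| = |S1| + |S2| − 2·|S1∩S2| = 35 + 4 − 8 = 31.00.

31.00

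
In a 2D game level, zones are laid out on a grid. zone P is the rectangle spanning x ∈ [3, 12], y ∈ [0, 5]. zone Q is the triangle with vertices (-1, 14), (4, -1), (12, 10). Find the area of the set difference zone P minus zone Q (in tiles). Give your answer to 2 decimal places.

|zone P| = 45, |zone P∩zone Q| = 17.0606.
|zone P ∖ zone Q| = |zone P| − |zone P∩zone Q| = 45 − 17.0606 = 27.94.

27.94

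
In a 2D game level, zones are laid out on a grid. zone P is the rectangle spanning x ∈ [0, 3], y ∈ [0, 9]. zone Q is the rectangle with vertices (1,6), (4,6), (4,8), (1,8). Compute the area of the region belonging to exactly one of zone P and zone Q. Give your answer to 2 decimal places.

25.00

|zone P∩zone Q|: x∈[1,3], y∈[6,8] → 2·2 = 4.
|zone P △ zone Q| = |zone P| + |zone Q| − 2·|zone P∩zone Q| = 27 + 6 − 8 = 25.00.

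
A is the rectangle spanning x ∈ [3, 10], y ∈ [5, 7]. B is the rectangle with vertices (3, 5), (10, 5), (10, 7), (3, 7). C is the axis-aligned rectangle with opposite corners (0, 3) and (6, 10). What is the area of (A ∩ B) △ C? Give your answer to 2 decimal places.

44.00

|A ∩ B| = 14.
|(A ∩ B) ∩ C| = 6.
|(A ∩ B) △ C| = 14 + 42 − 12 = 44.00.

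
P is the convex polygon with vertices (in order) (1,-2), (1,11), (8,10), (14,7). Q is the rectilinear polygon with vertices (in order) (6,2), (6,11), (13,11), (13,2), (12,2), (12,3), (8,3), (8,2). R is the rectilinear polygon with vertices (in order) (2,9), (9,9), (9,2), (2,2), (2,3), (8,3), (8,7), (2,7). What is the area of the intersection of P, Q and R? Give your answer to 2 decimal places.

11.27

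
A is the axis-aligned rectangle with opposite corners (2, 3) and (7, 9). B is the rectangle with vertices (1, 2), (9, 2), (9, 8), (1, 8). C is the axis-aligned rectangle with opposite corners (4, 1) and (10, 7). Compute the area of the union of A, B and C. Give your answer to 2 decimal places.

By inclusion–exclusion:
Individual areas: |A| = 30, |B| = 48, |C| = 36.
|A∩B|: x∈[2,7], y∈[3,8] → 5·5 = 25.
|A∩C|: x∈[4,7], y∈[3,7] → 3·4 = 12.
|B∩C|: x∈[4,9], y∈[2,7] → 5·5 = 25.
|A∩B∩C| = 12.
|A ∪ B ∪ C| = 114 − 62 + 12 = 64.00.

64.00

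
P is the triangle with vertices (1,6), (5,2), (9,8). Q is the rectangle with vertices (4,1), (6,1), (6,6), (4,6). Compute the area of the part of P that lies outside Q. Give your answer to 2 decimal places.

13.25

|P| = 20, |P∩Q| = 6.75.
|P ∖ Q| = |P| − |P∩Q| = 20 − 6.75 = 13.25.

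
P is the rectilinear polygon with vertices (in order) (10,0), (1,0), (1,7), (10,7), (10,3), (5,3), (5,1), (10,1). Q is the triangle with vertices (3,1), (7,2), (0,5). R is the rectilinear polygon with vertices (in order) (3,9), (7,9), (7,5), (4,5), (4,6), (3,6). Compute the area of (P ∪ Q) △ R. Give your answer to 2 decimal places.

|P ∪ Q| = 54.8095.
|(P ∪ Q) ∩ R| = 7.
|(P ∪ Q) △ R| = 54.8095 + 15 − 14 = 55.81.

55.81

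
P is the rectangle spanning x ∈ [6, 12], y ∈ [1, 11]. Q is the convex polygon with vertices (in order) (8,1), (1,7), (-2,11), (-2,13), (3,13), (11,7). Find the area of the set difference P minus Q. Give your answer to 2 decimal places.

31.34

|P| = 60, |P∩Q| = 28.6607.
|P ∖ Q| = |P| − |P∩Q| = 60 − 28.6607 = 31.34.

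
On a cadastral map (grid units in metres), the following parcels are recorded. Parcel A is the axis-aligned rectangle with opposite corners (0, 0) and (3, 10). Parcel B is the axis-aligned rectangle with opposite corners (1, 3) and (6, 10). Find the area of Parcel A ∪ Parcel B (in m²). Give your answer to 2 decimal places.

51.00

By inclusion–exclusion:
Individual areas: |Parcel A| = 30, |Parcel B| = 35.
|Parcel A∩Parcel B|: x∈[1,3], y∈[3,10] → 2·7 = 14.
|Parcel A ∪ Parcel B| = 65 − 14 = 51.00.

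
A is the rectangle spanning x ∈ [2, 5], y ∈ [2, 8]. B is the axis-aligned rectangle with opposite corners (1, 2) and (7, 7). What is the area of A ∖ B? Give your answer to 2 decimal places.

|A∩B|: x∈[2,5], y∈[2,7] → 3·5 = 15.
|A| = 18.
|A ∖ B| = |A| − |A∩B| = 18 − 15 = 3.00.

3.00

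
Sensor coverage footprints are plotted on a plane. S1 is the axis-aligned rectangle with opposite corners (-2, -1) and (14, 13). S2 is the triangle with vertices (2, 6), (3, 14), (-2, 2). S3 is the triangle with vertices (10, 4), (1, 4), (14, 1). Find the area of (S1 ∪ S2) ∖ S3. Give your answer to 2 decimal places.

|S1 ∪ S2| = 224.1458.
|(S1 ∪ S2) ∩ S3| = 13.5.
|(S1 ∪ S2) ∖ S3| = 224.1458 − 13.5 = 210.65.

210.65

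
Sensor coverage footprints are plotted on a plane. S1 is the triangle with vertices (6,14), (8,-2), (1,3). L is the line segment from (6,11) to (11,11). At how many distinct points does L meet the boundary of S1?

1

The segment meets the boundary at (6.375,11).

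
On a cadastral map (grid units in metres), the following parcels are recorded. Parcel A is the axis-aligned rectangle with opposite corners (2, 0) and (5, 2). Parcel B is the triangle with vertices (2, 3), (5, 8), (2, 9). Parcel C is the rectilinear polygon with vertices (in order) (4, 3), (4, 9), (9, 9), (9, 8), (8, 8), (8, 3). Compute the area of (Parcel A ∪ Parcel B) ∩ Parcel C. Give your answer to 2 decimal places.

1.00

The region (Parcel A ∪ Parcel B) ∩ Parcel C is the polygon with vertices (5,8), (4,6.333), (4,8.333).
By the shoelace formula its area is 1.00.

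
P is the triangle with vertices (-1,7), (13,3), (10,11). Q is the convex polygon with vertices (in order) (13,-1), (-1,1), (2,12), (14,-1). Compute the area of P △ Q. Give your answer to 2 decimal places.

100.00

|P| = 50, |Q| = 86.5, |P∩Q| = 18.2517.
|P △ Q| = |P| + |Q| − 2·|P∩Q| = 50 + 86.5 − 36.5035 = 100.00.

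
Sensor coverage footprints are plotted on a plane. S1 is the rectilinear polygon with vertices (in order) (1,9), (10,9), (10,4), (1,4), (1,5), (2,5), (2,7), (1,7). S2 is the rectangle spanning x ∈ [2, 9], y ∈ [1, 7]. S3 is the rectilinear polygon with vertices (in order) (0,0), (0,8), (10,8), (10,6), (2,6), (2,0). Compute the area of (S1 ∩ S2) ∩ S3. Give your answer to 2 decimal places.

7.00

|S1 ∩ S2| = 21.
|(S1 ∩ S2) ∩ S3| = 7.00.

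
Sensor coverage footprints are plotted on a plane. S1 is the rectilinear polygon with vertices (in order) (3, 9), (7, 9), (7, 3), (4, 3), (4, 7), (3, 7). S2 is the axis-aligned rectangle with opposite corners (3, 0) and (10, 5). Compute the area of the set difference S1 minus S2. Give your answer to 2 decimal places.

14.00

|S1| = 20, |S1∩S2| = 6.
|S1 ∖ S2| = |S1| − |S1∩S2| = 20 − 6 = 14.00.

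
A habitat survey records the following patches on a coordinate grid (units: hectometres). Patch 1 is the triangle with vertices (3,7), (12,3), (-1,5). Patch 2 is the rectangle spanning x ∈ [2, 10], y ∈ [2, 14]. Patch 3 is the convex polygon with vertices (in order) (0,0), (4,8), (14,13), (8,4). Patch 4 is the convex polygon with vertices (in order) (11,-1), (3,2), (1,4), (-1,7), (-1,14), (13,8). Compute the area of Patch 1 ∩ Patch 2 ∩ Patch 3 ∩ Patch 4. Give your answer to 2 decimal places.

9.89

The intersection is the polygon with vertices (3.409,6.818), (8.4,4.6), (8,4), (7.412,3.706), (2.25,4.5).
By the shoelace formula its area is 9.89.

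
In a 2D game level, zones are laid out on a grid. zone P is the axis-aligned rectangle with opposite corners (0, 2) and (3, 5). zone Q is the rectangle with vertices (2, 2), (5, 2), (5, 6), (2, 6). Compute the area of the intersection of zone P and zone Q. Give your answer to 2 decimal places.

|zone P∩zone Q|: x∈[2,3], y∈[2,5] → 1·3 = 3.

3.00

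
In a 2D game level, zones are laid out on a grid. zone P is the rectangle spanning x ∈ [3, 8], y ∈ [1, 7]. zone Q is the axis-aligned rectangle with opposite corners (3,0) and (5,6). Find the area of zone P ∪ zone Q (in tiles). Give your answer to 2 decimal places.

32.00

By inclusion–exclusion:
Individual areas: |zone P| = 30, |zone Q| = 12.
|zone P∩zone Q|: x∈[3,5], y∈[1,6] → 2·5 = 10.
|zone P ∪ zone Q| = 42 − 10 = 32.00.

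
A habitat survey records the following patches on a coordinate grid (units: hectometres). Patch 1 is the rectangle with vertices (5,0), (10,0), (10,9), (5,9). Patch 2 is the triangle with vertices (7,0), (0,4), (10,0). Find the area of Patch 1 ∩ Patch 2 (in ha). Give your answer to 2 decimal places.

The intersection is the polygon with vertices (5,2), (10,0), (7,0), (5,1.143).
By the shoelace formula its area is 3.86.

3.86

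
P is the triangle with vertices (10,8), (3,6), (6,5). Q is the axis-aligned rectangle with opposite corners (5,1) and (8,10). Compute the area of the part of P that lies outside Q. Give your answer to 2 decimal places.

|P| = 6.5, |P∩Q| = 4.3333.
|P ∖ Q| = |P| − |P∩Q| = 6.5 − 4.3333 = 2.17.

2.17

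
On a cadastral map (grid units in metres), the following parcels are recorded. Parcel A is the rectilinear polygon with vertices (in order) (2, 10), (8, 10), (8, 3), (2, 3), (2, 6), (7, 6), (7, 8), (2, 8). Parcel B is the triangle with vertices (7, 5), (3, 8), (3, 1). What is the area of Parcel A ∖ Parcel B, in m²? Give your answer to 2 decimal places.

|Parcel A| = 32, |Parcel A∩Parcel B| = 9.3333.
|Parcel A ∖ Parcel B| = |Parcel A| − |Parcel A∩Parcel B| = 32 − 9.3333 = 22.67.

22.67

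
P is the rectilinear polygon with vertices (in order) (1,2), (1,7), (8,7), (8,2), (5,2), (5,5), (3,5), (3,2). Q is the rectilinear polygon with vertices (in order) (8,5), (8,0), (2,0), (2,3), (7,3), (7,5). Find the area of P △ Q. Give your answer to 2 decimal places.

|P| = 29, |Q| = 20, |P∩Q| = 6.
|P △ Q| = |P| + |Q| − 2·|P∩Q| = 29 + 20 − 12 = 37.00.

37.00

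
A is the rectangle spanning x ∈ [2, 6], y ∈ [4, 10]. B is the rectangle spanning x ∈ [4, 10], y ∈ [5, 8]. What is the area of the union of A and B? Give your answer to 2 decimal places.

36.00

By inclusion–exclusion:
Individual areas: |A| = 24, |B| = 18.
|A∩B|: x∈[4,6], y∈[5,8] → 2·3 = 6.
|A ∪ B| = 42 − 6 = 36.00.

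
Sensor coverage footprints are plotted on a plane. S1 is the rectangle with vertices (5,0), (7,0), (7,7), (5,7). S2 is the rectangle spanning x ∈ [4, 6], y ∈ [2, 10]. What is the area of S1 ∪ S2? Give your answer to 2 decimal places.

By inclusion–exclusion:
Individual areas: |S1| = 14, |S2| = 16.
|S1∩S2|: x∈[5,6], y∈[2,7] → 1·5 = 5.
|S1 ∪ S2| = 30 − 5 = 25.00.

25.00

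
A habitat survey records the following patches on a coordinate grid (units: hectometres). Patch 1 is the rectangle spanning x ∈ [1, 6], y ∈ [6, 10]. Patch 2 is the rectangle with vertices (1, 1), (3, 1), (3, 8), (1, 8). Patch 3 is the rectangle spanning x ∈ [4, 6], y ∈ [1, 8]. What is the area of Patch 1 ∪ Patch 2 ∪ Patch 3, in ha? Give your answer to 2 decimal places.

By inclusion–exclusion:
Individual areas: |Patch 1| = 20, |Patch 2| = 14, |Patch 3| = 14.
|Patch 1∩Patch 2|: x∈[1,3], y∈[6,8] → 2·2 = 4.
|Patch 1∩Patch 3|: x∈[4,6], y∈[6,8] → 2·2 = 4.
|Patch 2∩Patch 3| = 0 (no overlap).
|Patch 1∩Patch 2∩Patch 3| = 0.
|Patch 1 ∪ Patch 2 ∪ Patch 3| = 48 − 8 + 0 = 40.00.

40.00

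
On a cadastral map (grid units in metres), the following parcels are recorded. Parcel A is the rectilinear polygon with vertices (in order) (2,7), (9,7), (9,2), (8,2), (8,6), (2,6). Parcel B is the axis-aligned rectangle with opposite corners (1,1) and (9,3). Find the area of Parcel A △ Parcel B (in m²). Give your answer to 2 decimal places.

25.00

|Parcel A| = 11, |Parcel B| = 16, |Parcel A∩Parcel B| = 1.
|Parcel A △ Parcel B| = |Parcel A| + |Parcel B| − 2·|Parcel A∩Parcel B| = 11 + 16 − 2 = 25.00.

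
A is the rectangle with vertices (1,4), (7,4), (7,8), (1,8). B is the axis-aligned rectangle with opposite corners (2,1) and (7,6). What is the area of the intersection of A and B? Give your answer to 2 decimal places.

10.00

|A∩B|: x∈[2,7], y∈[4,6] → 5·2 = 10.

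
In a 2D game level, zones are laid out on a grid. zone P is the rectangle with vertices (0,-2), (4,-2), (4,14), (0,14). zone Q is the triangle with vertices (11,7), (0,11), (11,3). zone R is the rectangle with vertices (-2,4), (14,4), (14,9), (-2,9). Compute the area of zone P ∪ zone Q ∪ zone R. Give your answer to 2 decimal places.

By inclusion–exclusion:
Individual areas: |zone P| = 64, |zone Q| = 22, |zone R| = 80.
|zone P∩zone Q| = 2.9091.
|zone P∩zone R|: x∈[0,4], y∈[4,9] → 4·5 = 20.
|zone Q∩zone R| = 18.5625.
|zone P∩zone Q∩zone R| = 0.5682.
|zone P ∪ zone Q ∪ zone R| = 166 − 41.4716 + 0.5682 = 125.10.

125.10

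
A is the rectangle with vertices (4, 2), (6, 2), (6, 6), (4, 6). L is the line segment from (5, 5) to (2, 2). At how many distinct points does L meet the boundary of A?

The segment meets the boundary at (4,4).

1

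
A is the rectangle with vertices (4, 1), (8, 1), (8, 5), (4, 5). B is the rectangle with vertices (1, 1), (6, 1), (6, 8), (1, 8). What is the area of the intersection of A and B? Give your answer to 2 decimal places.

|A∩B|: x∈[4,6], y∈[1,5] → 2·4 = 8.

8.00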